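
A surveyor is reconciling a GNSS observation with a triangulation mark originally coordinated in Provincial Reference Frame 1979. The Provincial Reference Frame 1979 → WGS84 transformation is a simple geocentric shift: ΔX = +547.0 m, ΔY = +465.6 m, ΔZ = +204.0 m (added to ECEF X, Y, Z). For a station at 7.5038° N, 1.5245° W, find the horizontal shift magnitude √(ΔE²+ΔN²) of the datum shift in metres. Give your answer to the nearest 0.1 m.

The local east axis at (φ, λ) is (−sin λ, cos λ, 0), so ΔE = −sin(-1.5245°)·547.0 + cos(-1.5245°)·465.6 = 479.99 m.
The local north axis is (−sin φ cos λ, −sin φ sin λ, cos φ), giving ΔN = -71.409 + 1.618 + 202.253 = 132.46 m.
Horizontal magnitude = √(ΔE² + ΔN²) = √(479.99² + 132.46²) = 497.93 m.

497.9 m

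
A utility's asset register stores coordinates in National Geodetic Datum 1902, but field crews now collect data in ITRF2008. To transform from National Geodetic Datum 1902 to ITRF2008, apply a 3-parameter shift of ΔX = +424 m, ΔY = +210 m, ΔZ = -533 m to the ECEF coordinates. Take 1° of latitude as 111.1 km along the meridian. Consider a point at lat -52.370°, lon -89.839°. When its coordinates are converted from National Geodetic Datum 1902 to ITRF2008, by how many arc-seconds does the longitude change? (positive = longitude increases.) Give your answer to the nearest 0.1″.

Δλ = 22.5″

sin φ = -0.791970, cos φ = 0.610560, sin λ = -0.999996, cos λ = 0.002810.
East component: ΔE = −sin λ·ΔX + cos λ·ΔY = −(-0.999996)(424) + (0.002810)(210) = 424.59 m.
1° of latitude spans 111100 m; at latitude φ, 1° of longitude spans that × cos φ = 67833.2 m, so Δλ = 424.59 / 67833.2 × 3600 = 22.533″.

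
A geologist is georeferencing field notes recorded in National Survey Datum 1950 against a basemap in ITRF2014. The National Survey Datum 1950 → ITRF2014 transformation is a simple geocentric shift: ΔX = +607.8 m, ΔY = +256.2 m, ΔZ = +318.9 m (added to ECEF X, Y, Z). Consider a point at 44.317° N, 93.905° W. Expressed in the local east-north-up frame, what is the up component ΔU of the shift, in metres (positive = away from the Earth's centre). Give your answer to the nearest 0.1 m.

The local up (radial) axis is (cos φ cos λ, cos φ sin λ, sin φ), giving ΔU = -29.616 − 182.882 + 222.792 = 10.29 m.

ΔU = 10.3 m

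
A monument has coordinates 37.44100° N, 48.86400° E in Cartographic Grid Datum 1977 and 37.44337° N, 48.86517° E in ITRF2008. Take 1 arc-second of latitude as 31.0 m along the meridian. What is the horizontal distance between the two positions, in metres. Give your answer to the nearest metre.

Δφ = 37.44337° − 37.44100° = +0.00237°; Δλ = 48.86517° − 48.86400° = +0.00117°.
1° of latitude = 3600 × 31.00 = 111600 m.
ΔN = Δφ × 111600 = 264.5 m; ΔE = Δλ × 111600 × cos(37.44100°) = +0.00117 × 111600 × 0.793980 = 103.7 m.
Distance = √(ΔE² + ΔN²) = √(103.7² + 264.5²) = 284.1 m.

284 m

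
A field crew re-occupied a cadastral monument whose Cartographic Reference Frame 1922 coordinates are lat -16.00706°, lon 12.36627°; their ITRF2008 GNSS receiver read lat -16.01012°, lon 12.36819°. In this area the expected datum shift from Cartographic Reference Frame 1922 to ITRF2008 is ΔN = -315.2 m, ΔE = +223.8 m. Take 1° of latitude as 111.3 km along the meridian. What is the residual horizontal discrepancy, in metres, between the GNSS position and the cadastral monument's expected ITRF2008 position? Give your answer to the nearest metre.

31 m

Observed coordinate differences: Δφ = -0.00306°, Δλ = +0.00192°.
Converting to metres (1° lat = 111300 m, cos φ = 0.961228): observed ΔN = -340.6 m, observed ΔE = 205.4 m.
Subtracting the expected shift leaves a residual of -340.6 − (-315.2) = -25.4 m north and 205.4 − (223.8) = -18.4 m east.
Residual distance = √((-25.4)² + (-18.4)²) = 31.3 m.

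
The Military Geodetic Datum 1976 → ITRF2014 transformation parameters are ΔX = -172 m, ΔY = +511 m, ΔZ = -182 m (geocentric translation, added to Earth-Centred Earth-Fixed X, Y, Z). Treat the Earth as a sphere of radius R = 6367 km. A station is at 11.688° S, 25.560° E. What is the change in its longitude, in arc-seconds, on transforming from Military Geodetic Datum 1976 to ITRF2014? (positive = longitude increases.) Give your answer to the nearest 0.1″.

sin φ = -0.202582, cos φ = 0.979265, sin λ = 0.431456, cos λ = 0.902134.
East component: ΔE = −sin λ·ΔX + cos λ·ΔY = −(0.431456)(-172) + (0.902134)(511) = 535.20 m.
1° of latitude spans πR/180 = 111125 m; at latitude φ, 1° of longitude spans that × cos φ = 108821.0 m, so Δλ = 535.20 / 108821.0 × 3600 = 17.705″.

Δλ = 17.7″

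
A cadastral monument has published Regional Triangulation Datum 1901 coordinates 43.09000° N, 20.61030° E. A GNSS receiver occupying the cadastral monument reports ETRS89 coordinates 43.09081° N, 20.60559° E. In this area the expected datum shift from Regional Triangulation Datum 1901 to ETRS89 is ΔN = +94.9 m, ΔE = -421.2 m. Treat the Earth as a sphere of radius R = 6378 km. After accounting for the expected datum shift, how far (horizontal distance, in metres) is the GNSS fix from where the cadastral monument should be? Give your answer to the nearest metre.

Observed coordinate differences: Δφ = +0.00081°, Δλ = -0.00471°.
Converting to metres (1° lat = 111317 m, cos φ = 0.730282): observed ΔN = 90.2 m, observed ΔE = -382.9 m.
Subtracting the expected shift leaves a residual of 90.2 − (94.9) = -4.7 m north and -382.9 − (-421.2) = 38.3 m east.
Residual distance = √((-4.7)² + 38.3²) = 38.6 m.

39 m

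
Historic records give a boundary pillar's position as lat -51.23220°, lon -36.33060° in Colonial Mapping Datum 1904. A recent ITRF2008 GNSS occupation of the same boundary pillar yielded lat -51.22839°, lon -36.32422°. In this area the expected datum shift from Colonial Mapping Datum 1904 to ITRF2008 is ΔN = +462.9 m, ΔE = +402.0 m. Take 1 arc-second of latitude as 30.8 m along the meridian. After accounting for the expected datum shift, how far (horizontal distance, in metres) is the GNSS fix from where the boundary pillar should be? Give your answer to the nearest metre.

58 m

Observed coordinate differences: Δφ = +0.00381°, Δλ = +0.00638°.
Converting to metres (1° lat = 110880 m, cos φ = 0.626166): observed ΔN = 422.5 m, observed ΔE = 443.0 m.
Subtracting the expected shift leaves a residual of 422.5 − (462.9) = -40.4 m north and 443.0 − (402.0) = 41.0 m east.
Residual distance = √((-40.4)² + 41.0²) = 57.6 m.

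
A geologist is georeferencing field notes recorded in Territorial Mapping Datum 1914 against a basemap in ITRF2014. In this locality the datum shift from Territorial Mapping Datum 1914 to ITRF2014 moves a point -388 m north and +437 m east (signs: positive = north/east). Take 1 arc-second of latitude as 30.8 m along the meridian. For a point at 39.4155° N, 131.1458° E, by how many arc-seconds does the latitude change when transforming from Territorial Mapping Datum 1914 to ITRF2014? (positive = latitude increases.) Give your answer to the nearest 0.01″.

1″ of latitude = 30.80 m, so Δφ = -388.0 / 30.80 = -12.597″.

Δφ = -12.60″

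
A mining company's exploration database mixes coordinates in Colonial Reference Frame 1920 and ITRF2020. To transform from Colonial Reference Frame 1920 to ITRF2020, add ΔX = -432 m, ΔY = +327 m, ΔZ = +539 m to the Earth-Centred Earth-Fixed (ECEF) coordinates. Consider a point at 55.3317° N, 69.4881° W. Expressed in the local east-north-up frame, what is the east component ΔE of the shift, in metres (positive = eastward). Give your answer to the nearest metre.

ΔE = -290 m

The local east axis at (φ, λ) is (−sin λ, cos λ, 0), so ΔE = −sin(-69.4881°)·(-432) + cos(-69.4881°)·327 = -290.03 m.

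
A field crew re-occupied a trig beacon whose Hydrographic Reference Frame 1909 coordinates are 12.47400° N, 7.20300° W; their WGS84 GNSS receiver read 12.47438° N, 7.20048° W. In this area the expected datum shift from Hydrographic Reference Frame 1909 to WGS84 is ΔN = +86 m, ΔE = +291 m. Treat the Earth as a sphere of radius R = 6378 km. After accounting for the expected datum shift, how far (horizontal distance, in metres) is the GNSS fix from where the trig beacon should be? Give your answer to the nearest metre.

47 m

Observed coordinate differences: Δφ = +0.00038°, Δλ = +0.00252°.
Converting to metres (1° lat = 111317 m, cos φ = 0.976394): observed ΔN = 42.3 m, observed ΔE = 273.9 m.
Subtracting the expected shift leaves a residual of 42.3 − (86) = -43.7 m north and 273.9 − (291) = -17.1 m east.
Residual distance = √((-43.7)² + (-17.1)²) = 46.9 m.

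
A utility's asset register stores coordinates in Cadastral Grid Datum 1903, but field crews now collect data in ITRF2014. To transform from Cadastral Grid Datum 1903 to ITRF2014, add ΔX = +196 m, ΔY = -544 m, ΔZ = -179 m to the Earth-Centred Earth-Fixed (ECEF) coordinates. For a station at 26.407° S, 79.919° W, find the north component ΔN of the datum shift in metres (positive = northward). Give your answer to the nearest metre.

ΔN = 93 m

The local north axis is (−sin φ cos λ, −sin φ sin λ, cos φ), giving ΔN = 15.258 + 238.206 − 160.323 = 93.14 m.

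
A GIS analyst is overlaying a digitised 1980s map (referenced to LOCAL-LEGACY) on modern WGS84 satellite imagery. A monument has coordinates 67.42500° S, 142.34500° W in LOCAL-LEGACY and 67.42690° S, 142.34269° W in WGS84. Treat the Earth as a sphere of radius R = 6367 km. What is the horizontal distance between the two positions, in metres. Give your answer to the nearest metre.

233 m

Δφ = -67.42690° − -67.42500° = -0.00190°; Δλ = -142.34269° − -142.34500° = +0.00231°.
1° along a meridian = πR/180 = 111125 m.
ΔN = Δφ × 111125 = -211.1 m; ΔE = Δλ × 111125 × cos(-67.42500°) = +0.00231 × 111125 × 0.383892 = 98.5 m.
Distance = √(ΔE² + ΔN²) = √(98.5² + (-211.1)²) = 233.0 m.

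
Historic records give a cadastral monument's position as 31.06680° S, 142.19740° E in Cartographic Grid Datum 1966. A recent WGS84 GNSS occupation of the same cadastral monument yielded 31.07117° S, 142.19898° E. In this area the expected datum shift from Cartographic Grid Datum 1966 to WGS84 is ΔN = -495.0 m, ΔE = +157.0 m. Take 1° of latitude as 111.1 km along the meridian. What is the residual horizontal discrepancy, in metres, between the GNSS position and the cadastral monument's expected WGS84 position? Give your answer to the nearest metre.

12 m

Observed coordinate differences: Δφ = -0.00437°, Δλ = +0.00158°.
Converting to metres (1° lat = 111100 m, cos φ = 0.856566): observed ΔN = -485.5 m, observed ΔE = 150.4 m.
Subtracting the expected shift leaves a residual of -485.5 − (-495.0) = 9.5 m north and 150.4 − (157.0) = -6.6 m east.
Residual distance = √(9.5² + (-6.6)²) = 11.6 m.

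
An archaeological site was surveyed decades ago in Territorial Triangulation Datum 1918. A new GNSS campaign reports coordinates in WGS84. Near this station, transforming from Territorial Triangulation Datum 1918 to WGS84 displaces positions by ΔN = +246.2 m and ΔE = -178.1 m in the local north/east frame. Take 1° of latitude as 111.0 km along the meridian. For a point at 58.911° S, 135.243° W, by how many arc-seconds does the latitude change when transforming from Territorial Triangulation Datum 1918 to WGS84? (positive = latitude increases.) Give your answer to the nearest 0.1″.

Δφ = 8.0″

1° of latitude = 111.0 km, so Δφ = 246.2 / 111000 = 0.0022180° = 7.985″.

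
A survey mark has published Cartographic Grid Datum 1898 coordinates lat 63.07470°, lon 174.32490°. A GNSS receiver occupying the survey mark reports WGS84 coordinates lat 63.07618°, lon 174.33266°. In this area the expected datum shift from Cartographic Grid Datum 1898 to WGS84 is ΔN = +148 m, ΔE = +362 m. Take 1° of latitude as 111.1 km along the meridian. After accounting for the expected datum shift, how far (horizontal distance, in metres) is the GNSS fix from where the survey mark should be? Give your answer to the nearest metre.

33 m

Observed coordinate differences: Δφ = +0.00148°, Δλ = +0.00776°.
Converting to metres (1° lat = 111100 m, cos φ = 0.452828): observed ΔN = 164.4 m, observed ΔE = 390.4 m.
Subtracting the expected shift leaves a residual of 164.4 − (148) = 16.4 m north and 390.4 − (362) = 28.4 m east.
Residual distance = √(16.4² + 28.4²) = 32.8 m.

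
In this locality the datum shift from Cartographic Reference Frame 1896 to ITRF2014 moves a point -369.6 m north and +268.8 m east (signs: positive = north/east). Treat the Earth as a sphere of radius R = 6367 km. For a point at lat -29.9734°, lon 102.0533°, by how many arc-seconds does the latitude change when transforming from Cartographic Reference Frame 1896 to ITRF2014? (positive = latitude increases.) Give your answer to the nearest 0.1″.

Δφ = -12.0″

On a sphere of radius R, 1 rad of latitude = R, so Δφ = ΔN / R = -369.6 / 6367000 = -5.8049e-05 rad = -11.974″.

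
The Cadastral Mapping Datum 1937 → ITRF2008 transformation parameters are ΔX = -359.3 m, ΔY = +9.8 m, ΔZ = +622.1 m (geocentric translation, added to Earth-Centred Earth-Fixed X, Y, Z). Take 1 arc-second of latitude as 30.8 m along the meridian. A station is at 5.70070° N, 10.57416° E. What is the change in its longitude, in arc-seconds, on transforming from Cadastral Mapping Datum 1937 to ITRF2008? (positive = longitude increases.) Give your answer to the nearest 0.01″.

sin φ = 0.099332, cos φ = 0.995054, sin λ = 0.183508, cos λ = 0.983018.
East component: ΔE = −sin λ·ΔX + cos λ·ΔY = −(0.183508)(-359.3) + (0.983018)(9.8) = 75.57 m.
1° of latitude spans 3600 × 30.80 = 110880 m; at latitude φ, 1° of longitude spans that × cos φ = 110331.6 m, so Δλ = 75.57 / 110331.6 × 3600 = 2.466″.

Δλ = 2.47″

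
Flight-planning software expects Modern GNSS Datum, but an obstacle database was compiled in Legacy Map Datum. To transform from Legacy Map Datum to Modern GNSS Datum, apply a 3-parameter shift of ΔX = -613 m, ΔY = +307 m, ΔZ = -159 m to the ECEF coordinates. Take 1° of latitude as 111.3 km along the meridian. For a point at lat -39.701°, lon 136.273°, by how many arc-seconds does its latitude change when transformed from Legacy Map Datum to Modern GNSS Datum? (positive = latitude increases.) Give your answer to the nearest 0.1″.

sin φ = -0.638781, cos φ = 0.769388, sin λ = 0.691223, cos λ = -0.722641.
North component: ΔN = −sin φ cos λ·ΔX − sin φ sin λ·ΔY + cos φ·ΔZ = −(-0.638781)(-0.722641)(-613) − (-0.638781)(0.691223)(307) + (0.769388)(-159) = 296.19 m.
1° of latitude spans 111300 m, so Δφ = 296.19 / 111300 × 3600 = 9.580″.

Δφ = 9.6″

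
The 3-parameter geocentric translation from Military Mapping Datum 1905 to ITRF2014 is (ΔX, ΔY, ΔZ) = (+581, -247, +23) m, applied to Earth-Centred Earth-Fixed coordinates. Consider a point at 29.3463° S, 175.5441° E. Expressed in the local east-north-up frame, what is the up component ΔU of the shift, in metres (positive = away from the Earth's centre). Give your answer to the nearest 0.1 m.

ΔU = -532.9 m

At φ = -29.3463°, λ = 175.5441°: sin φ = -0.490087, cos φ = 0.871674, sin λ = 0.077692, cos λ = -0.996977.
ΔU = cos φ cos λ·ΔX + cos φ sin λ·ΔY + sin φ·ΔZ = (0.871674)(-0.996977)(581) + (0.871674)(0.077692)(-247) + (-0.490087)(23) = -532.91 m.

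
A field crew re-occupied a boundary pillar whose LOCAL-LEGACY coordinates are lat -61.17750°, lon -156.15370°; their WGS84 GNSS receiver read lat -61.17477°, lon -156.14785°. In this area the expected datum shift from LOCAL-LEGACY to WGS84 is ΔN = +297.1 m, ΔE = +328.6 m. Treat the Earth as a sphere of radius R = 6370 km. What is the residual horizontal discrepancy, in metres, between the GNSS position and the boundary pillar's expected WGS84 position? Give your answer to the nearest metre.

16 m

Observed coordinate differences: Δφ = +0.00273°, Δλ = +0.00585°.
Converting to metres (1° lat = 111177 m, cos φ = 0.482098): observed ΔN = 303.5 m, observed ΔE = 313.6 m.
Subtracting the expected shift leaves a residual of 303.5 − (297.1) = 6.4 m north and 313.6 − (328.6) = -15.0 m east.
Residual distance = √(6.4² + (-15.0)²) = 16.4 m.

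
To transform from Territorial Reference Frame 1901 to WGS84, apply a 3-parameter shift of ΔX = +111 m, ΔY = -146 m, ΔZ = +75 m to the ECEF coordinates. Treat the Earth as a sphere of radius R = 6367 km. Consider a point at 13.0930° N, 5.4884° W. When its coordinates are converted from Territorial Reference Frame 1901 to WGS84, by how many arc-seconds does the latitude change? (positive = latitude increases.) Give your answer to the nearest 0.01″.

sin φ = 0.226532, cos φ = 0.974004, sin λ = -0.095644, cos λ = 0.995416.
North component: ΔN = −sin φ cos λ·ΔX − sin φ sin λ·ΔY + cos φ·ΔZ = −(0.226532)(0.995416)(111) − (0.226532)(-0.095644)(-146) + (0.974004)(75) = 44.86 m.
1° of latitude spans πR/180 = 111125 m, so Δφ = 44.86 / 111125 × 3600 = 1.453″.

Δφ = 1.45″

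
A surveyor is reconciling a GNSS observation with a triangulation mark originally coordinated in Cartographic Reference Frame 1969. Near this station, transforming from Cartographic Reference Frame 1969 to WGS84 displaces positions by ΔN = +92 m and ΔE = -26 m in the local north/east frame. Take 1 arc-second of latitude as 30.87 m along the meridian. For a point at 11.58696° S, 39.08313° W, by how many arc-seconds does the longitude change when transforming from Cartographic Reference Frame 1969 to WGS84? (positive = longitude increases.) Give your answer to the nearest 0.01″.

Δλ = -0.86″

At latitude -11.58696°, cos φ = 0.979621.
1″ of longitude at this latitude = 30.87 × cos φ = 30.2409 m, so Δλ = -26.0 / 30.2409 = -0.860″.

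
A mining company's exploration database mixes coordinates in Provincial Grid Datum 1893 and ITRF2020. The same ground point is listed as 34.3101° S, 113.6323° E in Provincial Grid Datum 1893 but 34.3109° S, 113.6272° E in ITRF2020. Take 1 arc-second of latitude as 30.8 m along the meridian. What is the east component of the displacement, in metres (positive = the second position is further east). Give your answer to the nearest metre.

Δφ = -34.3109° − -34.3101° = -0.0008°; Δλ = 113.6272° − 113.6323° = -0.0051°.
1° of latitude = 3600 × 30.80 = 110880 m.
ΔN = Δφ × 110880 = -88.7 m; ΔE = Δλ × 110880 × cos(-34.3101°) = -0.0051 × 110880 × 0.825999 = -467.1 m.

ΔE = -467 m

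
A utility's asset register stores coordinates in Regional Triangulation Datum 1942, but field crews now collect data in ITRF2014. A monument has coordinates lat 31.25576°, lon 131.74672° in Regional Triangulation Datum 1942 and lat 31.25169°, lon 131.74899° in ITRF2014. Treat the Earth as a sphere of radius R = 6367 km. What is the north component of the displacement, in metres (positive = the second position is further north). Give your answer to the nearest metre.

ΔN = -452 m

Δφ = 31.25169° − 31.25576° = -0.00407°; Δλ = 131.74899° − 131.74672° = +0.00227°.
1° along a meridian = πR/180 = 111125 m.
ΔN = Δφ × 111125 = -452.3 m; ΔE = Δλ × 111125 × cos(31.25576°) = +0.00227 × 111125 × 0.854860 = 215.6 m.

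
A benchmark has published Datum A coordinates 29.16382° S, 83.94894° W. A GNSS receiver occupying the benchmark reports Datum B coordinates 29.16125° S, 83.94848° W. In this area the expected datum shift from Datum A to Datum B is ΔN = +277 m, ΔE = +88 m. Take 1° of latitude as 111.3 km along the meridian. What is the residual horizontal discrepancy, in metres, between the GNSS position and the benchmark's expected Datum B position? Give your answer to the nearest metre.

44 m

Observed coordinate differences: Δφ = +0.00257°, Δλ = +0.00046°.
Converting to metres (1° lat = 111300 m, cos φ = 0.873230): observed ΔN = 286.0 m, observed ΔE = 44.7 m.
Subtracting the expected shift leaves a residual of 286.0 − (277) = 9.0 m north and 44.7 − (88) = -43.3 m east.
Residual distance = √(9.0² + (-43.3)²) = 44.2 m.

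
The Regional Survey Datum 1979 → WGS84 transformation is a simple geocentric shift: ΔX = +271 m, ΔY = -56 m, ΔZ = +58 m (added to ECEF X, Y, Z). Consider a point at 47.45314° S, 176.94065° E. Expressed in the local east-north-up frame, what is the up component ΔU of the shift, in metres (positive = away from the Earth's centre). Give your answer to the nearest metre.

ΔU = -228 m

The local up (radial) axis is (cos φ cos λ, cos φ sin λ, sin φ), giving ΔU = -182.987 − 2.021 − 42.730 = -227.74 m.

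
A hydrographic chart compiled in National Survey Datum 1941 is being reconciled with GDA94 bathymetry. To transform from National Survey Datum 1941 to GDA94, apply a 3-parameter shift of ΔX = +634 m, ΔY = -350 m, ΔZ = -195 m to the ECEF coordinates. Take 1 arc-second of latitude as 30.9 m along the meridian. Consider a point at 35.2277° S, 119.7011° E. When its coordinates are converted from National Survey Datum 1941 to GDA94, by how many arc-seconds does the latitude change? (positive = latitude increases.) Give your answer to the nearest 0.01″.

Δφ = -16.69″

sin φ = -0.576827, cos φ = 0.816866, sin λ = 0.868622, cos λ = -0.495475.
North component: ΔN = −sin φ cos λ·ΔX − sin φ sin λ·ΔY + cos φ·ΔZ = −(-0.576827)(-0.495475)(634) − (-0.576827)(0.868622)(-350) + (0.816866)(-195) = -515.85 m.
1° of latitude spans 3600 × 30.90 = 111240 m, so Δφ = -515.85 / 111240 × 3600 = -16.694″.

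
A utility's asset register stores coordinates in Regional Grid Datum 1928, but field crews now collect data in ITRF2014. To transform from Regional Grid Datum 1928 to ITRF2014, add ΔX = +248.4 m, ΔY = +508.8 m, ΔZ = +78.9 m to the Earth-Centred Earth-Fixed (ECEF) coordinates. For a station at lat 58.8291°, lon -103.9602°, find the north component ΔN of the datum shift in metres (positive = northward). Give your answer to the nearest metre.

ΔN = 515 m

At φ = 58.8291°, λ = -103.9602°: sin φ = 0.855627, cos φ = 0.517593, sin λ = -0.970464, cos λ = -0.241248.
ΔN = −sin φ cos λ·ΔX − sin φ sin λ·ΔY + cos φ·ΔZ = −(0.855627)(-0.241248)(248.4) − (0.855627)(-0.970464)(508.8) + (0.517593)(78.9) = 514.60 m.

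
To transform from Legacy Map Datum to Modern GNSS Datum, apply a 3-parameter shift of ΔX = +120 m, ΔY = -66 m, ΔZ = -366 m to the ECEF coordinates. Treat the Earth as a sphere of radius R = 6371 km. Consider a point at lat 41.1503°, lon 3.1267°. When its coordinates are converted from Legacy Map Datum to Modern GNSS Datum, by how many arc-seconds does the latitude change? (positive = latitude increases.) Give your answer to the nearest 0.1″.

sin φ = 0.658037, cos φ = 0.752986, sin λ = 0.054544, cos λ = 0.998511.
North component: ΔN = −sin φ cos λ·ΔX − sin φ sin λ·ΔY + cos φ·ΔZ = −(0.658037)(0.998511)(120) − (0.658037)(0.054544)(-66) + (0.752986)(-366) = -352.07 m.
1° of latitude spans πR/180 = 111195 m, so Δφ = -352.07 / 111195 × 3600 = -11.398″.

Δφ = -11.4″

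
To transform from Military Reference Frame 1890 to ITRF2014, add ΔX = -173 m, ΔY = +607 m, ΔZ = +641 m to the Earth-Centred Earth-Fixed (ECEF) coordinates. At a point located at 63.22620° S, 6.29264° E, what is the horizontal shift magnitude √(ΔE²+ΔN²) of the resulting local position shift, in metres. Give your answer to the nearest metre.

652 m

At φ = -63.22620°, λ = 6.29264°: sin φ = -0.892792, cos φ = 0.450469, sin λ = 0.109607, cos λ = 0.993975.
ΔE = −sin λ·ΔX + cos λ·ΔY = −(0.109607)·(-173) + (0.993975)·(607) = 622.30 m.
ΔN = −sin φ cos λ·ΔX − sin φ sin λ·ΔY + cos φ·ΔZ = −(-0.892792)(0.993975)(-173) − (-0.892792)(0.109607)(607) + (0.450469)(641) = 194.63 m.
Horizontal magnitude = √(ΔE² + ΔN²) = √(622.30² + 194.63²) = 652.03 m.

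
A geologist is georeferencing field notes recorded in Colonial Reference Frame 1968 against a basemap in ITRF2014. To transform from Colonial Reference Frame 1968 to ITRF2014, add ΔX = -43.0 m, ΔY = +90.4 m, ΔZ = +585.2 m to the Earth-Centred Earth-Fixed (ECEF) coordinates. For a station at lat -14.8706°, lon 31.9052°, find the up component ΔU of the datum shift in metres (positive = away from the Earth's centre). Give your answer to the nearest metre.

ΔU = -139 m

At φ = -14.8706°, λ = 31.9052°: sin φ = -0.256637, cos φ = 0.966508, sin λ = 0.528515, cos λ = 0.848924.
ΔU = cos φ cos λ·ΔX + cos φ sin λ·ΔY + sin φ·ΔZ = (0.966508)(0.848924)(-43.0) + (0.966508)(0.528515)(90.4) + (-0.256637)(585.2) = -139.29 m.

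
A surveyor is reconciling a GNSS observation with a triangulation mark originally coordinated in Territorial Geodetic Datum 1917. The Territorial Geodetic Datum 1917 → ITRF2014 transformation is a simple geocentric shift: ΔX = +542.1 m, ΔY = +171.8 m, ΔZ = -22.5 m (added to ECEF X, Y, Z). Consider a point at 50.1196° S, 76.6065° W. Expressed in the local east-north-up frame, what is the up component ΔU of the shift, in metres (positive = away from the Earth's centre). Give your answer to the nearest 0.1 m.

The local up (radial) axis is (cos φ cos λ, cos φ sin λ, sin φ), giving ΔU = 80.514 − 107.160 + 17.266 = -9.38 m.

ΔU = -9.4 m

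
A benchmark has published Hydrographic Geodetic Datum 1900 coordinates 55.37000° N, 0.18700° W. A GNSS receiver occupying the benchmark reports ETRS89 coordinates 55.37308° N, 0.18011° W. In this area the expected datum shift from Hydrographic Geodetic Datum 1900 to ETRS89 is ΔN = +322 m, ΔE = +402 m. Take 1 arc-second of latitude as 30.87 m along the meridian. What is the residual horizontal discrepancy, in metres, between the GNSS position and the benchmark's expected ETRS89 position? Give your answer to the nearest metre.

Observed coordinate differences: Δφ = +0.00308°, Δλ = +0.00689°.
Converting to metres (1° lat = 111132 m, cos φ = 0.568275): observed ΔN = 342.3 m, observed ΔE = 435.1 m.
Subtracting the expected shift leaves a residual of 342.3 − (322) = 20.3 m north and 435.1 − (402) = 33.1 m east.
Residual distance = √(20.3² + 33.1²) = 38.8 m.

39 m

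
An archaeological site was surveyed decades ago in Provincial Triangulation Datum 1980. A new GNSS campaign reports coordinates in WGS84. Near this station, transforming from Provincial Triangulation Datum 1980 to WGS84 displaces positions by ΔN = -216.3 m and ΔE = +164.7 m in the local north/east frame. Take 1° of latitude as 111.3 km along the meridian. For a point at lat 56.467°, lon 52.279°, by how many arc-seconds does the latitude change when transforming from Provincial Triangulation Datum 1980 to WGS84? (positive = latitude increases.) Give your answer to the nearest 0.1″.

Δφ = -7.0″

1° of latitude = 111.3 km, so Δφ = -216.3 / 111300 = -0.0019434° = -6.996″.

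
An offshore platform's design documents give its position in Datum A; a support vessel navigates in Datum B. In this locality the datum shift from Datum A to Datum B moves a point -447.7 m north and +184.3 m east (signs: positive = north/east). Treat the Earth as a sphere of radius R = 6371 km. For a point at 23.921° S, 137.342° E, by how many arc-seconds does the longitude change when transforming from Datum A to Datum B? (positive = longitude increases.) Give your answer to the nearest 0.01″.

At latitude -23.921°, cos φ = 0.914105.
One radian of longitude at latitude φ spans R cos φ, so Δλ = ΔE / (R cos φ) = 184.3 / (6371000 × 0.914105) = 3.1646e-05 rad = 6.527″.

Δλ = 6.53″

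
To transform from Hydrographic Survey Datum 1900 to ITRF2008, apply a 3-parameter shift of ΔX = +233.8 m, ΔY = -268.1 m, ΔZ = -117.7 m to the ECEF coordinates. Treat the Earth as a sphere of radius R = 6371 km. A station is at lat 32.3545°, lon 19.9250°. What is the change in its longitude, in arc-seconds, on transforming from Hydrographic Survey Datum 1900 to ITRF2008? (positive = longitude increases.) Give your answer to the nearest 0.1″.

Δλ = -12.7″

sin φ = 0.535156, cos φ = 0.844753, sin λ = 0.340790, cos λ = 0.940140.
East component: ΔE = −sin λ·ΔX + cos λ·ΔY = −(0.340790)(233.8) + (0.940140)(-268.1) = -331.73 m.
1° of latitude spans πR/180 = 111195 m; at latitude φ, 1° of longitude spans that × cos φ = 93932.3 m, so Δλ = -331.73 / 93932.3 × 3600 = -12.714″.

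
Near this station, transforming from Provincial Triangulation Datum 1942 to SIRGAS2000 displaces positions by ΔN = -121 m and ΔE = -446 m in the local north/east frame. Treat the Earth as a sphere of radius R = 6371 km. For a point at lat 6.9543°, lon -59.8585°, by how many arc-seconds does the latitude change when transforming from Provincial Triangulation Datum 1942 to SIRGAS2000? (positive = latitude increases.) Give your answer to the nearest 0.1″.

On a sphere of radius R, 1 rad of latitude = R, so Δφ = ΔN / R = -121.0 / 6371000 = -1.8992e-05 rad = -3.917″.

Δφ = -3.9″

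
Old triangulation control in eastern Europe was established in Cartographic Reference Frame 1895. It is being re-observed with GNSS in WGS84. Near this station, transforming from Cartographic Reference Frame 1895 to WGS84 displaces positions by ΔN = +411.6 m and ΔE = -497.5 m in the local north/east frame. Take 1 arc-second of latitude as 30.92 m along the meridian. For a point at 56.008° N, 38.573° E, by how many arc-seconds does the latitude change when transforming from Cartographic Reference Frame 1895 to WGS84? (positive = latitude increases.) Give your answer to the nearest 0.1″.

1″ of latitude = 30.92 m, so Δφ = 411.6 / 30.92 = 13.312″.

Δφ = 13.3″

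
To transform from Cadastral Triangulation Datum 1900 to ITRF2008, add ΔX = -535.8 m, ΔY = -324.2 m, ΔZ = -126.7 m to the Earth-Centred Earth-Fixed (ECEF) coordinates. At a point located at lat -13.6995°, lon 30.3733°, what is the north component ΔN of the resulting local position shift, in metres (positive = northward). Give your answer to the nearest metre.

ΔN = -271 m

At φ = -13.6995°, λ = 30.3733°: sin φ = -0.236830, cos φ = 0.971551, sin λ = 0.505632, cos λ = 0.862749.
ΔN = −sin φ cos λ·ΔX − sin φ sin λ·ΔY + cos φ·ΔZ = −(-0.236830)(0.862749)(-535.8) − (-0.236830)(0.505632)(-324.2) + (0.971551)(-126.7) = -271.40 m.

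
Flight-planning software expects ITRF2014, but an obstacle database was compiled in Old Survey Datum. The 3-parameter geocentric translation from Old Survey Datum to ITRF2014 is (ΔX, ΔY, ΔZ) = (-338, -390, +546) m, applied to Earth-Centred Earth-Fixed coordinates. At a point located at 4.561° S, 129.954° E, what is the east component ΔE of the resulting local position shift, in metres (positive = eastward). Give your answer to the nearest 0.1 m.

The local east axis at (φ, λ) is (−sin λ, cos λ, 0), so ΔE = −sin(129.954°)·(-338) + cos(129.954°)·(-390) = 509.54 m.

ΔE = 509.5 m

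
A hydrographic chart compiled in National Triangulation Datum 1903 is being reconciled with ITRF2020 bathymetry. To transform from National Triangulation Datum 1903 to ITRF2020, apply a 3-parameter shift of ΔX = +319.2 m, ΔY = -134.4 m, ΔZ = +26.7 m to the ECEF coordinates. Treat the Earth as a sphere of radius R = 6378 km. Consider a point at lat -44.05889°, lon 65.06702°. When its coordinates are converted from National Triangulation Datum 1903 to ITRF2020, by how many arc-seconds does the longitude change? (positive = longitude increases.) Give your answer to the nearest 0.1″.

sin φ = -0.695397, cos φ = 0.718625, sin λ = 0.906802, cos λ = 0.421558.
East component: ΔE = −sin λ·ΔX + cos λ·ΔY = −(0.906802)(319.2) + (0.421558)(-134.4) = -346.11 m.
1° of latitude spans πR/180 = 111317 m; at latitude φ, 1° of longitude spans that × cos φ = 79995.3 m, so Δλ = -346.11 / 79995.3 × 3600 = -15.576″.

Δλ = -15.6″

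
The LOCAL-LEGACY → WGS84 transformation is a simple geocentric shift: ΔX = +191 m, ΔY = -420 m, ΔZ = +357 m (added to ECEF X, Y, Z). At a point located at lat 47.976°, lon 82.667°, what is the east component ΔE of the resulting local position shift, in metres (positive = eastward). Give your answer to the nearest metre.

At φ = 47.976°, λ = 82.667°: sin φ = 0.742864, cos φ = 0.669442, sin λ = 0.991821, cos λ = 0.127636.
ΔE = −sin λ·ΔX + cos λ·ΔY = −(0.991821)·(191) + (0.127636)·(-420) = -243.04 m.

ΔE = -243 m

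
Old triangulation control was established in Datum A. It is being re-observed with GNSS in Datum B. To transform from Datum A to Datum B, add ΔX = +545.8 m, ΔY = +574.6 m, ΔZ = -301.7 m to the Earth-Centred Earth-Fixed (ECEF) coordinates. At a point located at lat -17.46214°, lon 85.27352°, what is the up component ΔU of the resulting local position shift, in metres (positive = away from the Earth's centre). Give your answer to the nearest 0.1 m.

The local up (radial) axis is (cos φ cos λ, cos φ sin λ, sin φ), giving ΔU = 42.901 + 546.256 + 90.533 = 679.69 m.

ΔU = 679.7 m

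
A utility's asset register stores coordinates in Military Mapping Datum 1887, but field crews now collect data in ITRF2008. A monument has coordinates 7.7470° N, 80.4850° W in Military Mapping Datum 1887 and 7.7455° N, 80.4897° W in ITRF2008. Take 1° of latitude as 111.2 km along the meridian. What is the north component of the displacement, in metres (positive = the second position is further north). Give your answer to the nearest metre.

ΔN = -167 m

Δφ = 7.7455° − 7.7470° = -0.0015°; Δλ = -80.4897° − -80.4850° = -0.0047°.
ΔN = Δφ × 111200 = -166.8 m; ΔE = Δλ × 111200 × cos(7.7470°) = -0.0047 × 111200 × 0.990873 = -517.9 m.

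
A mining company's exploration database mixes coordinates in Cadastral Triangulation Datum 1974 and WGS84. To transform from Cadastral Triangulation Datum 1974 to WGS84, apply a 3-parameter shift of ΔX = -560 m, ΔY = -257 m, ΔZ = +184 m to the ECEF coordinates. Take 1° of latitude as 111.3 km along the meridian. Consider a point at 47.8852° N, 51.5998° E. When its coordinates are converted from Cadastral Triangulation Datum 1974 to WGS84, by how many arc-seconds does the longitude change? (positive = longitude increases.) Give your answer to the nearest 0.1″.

sin φ = 0.741803, cos φ = 0.670618, sin λ = 0.783691, cos λ = 0.621151.
East component: ΔE = −sin λ·ΔX + cos λ·ΔY = −(0.783691)(-560) + (0.621151)(-257) = 279.23 m.
1° of latitude spans 111300 m; at latitude φ, 1° of longitude spans that × cos φ = 74639.8 m, so Δλ = 279.23 / 74639.8 × 3600 = 13.468″.

Δλ = 13.5″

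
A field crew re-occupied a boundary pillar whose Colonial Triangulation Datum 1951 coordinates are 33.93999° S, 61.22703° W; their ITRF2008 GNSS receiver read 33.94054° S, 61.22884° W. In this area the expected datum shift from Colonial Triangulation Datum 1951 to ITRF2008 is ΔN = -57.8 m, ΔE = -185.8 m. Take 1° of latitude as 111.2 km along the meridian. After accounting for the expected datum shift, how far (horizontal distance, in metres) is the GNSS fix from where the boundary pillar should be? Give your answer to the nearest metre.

Observed coordinate differences: Δφ = -0.00055°, Δλ = -0.00181°.
Converting to metres (1° lat = 111200 m, cos φ = 0.829623): observed ΔN = -61.2 m, observed ΔE = -167.0 m.
Subtracting the expected shift leaves a residual of -61.2 − (-57.8) = -3.4 m north and -167.0 − (-185.8) = 18.8 m east.
Residual distance = √((-3.4)² + 18.8²) = 19.1 m.

19 m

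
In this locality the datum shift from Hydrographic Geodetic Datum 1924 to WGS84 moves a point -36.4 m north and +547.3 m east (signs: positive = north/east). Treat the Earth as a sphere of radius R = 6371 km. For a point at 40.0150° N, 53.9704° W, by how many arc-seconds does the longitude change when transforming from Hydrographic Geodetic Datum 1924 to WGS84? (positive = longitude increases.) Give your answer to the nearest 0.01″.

Δλ = 23.14″

At latitude 40.0150°, cos φ = 0.765876.
One radian of longitude at latitude φ spans R cos φ, so Δλ = ΔE / (R cos φ) = 547.3 / (6371000 × 0.765876) = 1.1217e-04 rad = 23.136″.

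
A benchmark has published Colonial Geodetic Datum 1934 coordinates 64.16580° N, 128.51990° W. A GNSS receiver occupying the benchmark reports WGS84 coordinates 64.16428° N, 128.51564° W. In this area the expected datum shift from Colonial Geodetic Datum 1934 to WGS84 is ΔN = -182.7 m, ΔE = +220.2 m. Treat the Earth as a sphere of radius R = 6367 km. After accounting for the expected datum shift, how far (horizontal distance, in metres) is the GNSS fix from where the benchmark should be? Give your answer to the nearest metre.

20 m

Observed coordinate differences: Δφ = -0.00152°, Δλ = +0.00426°.
Converting to metres (1° lat = 111125 m, cos φ = 0.435768): observed ΔN = -168.9 m, observed ΔE = 206.3 m.
Subtracting the expected shift leaves a residual of -168.9 − (-182.7) = 13.8 m north and 206.3 − (220.2) = -13.9 m east.
Residual distance = √(13.8² + (-13.9)²) = 19.6 m.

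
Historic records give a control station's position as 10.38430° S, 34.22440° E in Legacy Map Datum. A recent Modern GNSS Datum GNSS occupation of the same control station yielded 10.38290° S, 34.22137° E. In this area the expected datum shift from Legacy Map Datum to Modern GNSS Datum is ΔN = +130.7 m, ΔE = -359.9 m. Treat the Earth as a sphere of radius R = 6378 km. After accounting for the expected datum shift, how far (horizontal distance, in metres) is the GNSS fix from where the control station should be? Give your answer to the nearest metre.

Observed coordinate differences: Δφ = +0.00140°, Δλ = -0.00303°.
Converting to metres (1° lat = 111317 m, cos φ = 0.983621): observed ΔN = 155.8 m, observed ΔE = -331.8 m.
Subtracting the expected shift leaves a residual of 155.8 − (130.7) = 25.1 m north and -331.8 − (-359.9) = 28.1 m east.
Residual distance = √(25.1² + 28.1²) = 37.7 m.

38 m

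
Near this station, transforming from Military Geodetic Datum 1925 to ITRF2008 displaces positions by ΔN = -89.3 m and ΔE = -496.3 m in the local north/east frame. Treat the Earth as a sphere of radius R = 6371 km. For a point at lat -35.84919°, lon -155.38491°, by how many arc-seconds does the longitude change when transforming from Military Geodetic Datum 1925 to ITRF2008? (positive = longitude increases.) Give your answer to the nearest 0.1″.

At latitude -35.84919°, cos φ = 0.810561.
One radian of longitude at latitude φ spans R cos φ, so Δλ = ΔE / (R cos φ) = -496.3 / (6371000 × 0.810561) = -9.6106e-05 rad = -19.823″.

Δλ = -19.8″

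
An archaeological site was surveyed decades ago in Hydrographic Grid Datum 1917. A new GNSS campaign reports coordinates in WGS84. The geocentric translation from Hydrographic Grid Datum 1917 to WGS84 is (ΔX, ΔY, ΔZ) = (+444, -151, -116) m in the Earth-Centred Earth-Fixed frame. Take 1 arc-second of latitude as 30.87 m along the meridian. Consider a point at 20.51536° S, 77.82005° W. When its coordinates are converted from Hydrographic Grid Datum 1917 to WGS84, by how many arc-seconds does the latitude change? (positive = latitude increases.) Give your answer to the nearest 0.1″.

sin φ = -0.350458, cos φ = 0.936578, sin λ = -0.977490, cos λ = 0.210983.
North component: ΔN = −sin φ cos λ·ΔX − sin φ sin λ·ΔY + cos φ·ΔZ = −(-0.350458)(0.210983)(444) − (-0.350458)(-0.977490)(-151) + (0.936578)(-116) = -24.09 m.
1° of latitude spans 3600 × 30.87 = 111132 m, so Δφ = -24.09 / 111132 × 3600 = -0.780″.

Δφ = -0.8″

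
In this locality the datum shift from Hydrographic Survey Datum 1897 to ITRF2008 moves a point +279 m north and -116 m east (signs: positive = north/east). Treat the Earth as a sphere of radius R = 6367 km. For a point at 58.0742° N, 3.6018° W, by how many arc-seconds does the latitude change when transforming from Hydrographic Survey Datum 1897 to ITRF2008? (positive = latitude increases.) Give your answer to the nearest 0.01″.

On a sphere of radius R, 1 rad of latitude = R, so Δφ = ΔN / R = 279.0 / 6367000 = 4.3820e-05 rad = 9.038″.

Δφ = 9.04″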